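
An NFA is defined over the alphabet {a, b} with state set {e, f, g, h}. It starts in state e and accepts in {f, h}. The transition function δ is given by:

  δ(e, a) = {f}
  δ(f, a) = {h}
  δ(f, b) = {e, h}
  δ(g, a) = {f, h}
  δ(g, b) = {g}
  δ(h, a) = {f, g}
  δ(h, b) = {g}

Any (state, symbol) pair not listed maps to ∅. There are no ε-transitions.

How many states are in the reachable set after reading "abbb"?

Start in {e}.
Read 'a': e→{f}; now {f}.
Read 'b': f→{e, h}; now {e, h}.
Read 'b': e→∅, h→{g}; now {g}.
Read 'b': g→{g}; now {g}.
That set has 1 state.

1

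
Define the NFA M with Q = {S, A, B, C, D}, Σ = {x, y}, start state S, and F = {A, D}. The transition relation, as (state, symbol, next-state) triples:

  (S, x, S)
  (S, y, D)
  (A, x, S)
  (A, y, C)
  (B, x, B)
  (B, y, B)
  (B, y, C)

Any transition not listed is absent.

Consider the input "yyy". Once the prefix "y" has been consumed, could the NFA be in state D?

Yes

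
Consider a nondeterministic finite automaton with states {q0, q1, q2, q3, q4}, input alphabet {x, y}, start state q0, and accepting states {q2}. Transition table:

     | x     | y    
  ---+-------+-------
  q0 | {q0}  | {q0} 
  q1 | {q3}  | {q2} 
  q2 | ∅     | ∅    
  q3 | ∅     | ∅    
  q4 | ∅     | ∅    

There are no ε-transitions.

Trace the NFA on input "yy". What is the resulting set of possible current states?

Start in {q0}.
Read 'y': {q0} → {q0}.
Read 'y': {q0} → {q0}.

{q0}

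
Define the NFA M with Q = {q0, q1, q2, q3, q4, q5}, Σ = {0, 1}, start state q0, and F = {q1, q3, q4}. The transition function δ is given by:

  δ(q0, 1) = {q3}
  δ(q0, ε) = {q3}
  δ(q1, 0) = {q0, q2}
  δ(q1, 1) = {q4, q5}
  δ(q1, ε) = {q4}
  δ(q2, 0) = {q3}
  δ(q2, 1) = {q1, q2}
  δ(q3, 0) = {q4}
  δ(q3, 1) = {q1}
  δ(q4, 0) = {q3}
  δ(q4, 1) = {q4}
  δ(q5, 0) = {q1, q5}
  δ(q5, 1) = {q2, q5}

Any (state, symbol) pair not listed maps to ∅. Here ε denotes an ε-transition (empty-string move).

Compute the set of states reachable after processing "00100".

{q3, q4}

Start: ε-closure({q0}) = {q0, q3}.
Read '0': q0→∅, q3→{q4}; now {q4}.
Read '0': q4→{q3}; now {q3}.
Read '1': q3→{q1}; union {q1}; ε-closure = {q1, q4}.
Read '0': q1→{q0, q2}, q4→{q3}; now {q0, q2, q3}.
Read '0': q0→∅, q2→{q3}, q3→{q4}; now {q3, q4}.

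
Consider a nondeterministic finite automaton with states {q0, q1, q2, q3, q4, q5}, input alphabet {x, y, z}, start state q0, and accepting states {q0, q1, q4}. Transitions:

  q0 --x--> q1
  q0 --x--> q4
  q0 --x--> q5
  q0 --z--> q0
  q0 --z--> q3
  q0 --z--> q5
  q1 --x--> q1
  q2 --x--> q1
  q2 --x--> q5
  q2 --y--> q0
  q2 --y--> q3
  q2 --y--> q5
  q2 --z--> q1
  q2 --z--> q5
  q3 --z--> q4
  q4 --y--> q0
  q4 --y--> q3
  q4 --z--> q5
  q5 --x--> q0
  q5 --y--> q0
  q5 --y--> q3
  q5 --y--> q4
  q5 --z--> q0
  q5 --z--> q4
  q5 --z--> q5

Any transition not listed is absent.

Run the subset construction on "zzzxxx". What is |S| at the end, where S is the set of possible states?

4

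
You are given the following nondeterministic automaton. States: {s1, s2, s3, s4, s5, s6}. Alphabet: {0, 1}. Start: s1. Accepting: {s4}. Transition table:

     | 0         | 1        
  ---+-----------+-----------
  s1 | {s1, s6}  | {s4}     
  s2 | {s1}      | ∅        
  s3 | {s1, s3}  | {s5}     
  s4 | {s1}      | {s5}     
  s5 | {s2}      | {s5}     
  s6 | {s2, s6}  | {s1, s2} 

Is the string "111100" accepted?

No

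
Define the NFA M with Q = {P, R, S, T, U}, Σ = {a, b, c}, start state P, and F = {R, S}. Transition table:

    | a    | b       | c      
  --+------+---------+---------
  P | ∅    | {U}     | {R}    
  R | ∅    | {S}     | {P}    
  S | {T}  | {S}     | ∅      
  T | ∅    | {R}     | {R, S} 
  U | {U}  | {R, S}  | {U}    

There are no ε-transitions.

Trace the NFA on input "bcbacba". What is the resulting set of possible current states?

{T}

Start in {P}.
Read 'b': P→{U}; now {U}.
Read 'c': U→{U}; now {U}.
Read 'b': U→{R, S}; now {R, S}.
Read 'a': R→∅, S→{T}; now {T}.
Read 'c': T→{R, S}; now {R, S}.
Read 'b': R→{S}, S→{S}; now {S}.
Read 'a': S→{T}; now {T}.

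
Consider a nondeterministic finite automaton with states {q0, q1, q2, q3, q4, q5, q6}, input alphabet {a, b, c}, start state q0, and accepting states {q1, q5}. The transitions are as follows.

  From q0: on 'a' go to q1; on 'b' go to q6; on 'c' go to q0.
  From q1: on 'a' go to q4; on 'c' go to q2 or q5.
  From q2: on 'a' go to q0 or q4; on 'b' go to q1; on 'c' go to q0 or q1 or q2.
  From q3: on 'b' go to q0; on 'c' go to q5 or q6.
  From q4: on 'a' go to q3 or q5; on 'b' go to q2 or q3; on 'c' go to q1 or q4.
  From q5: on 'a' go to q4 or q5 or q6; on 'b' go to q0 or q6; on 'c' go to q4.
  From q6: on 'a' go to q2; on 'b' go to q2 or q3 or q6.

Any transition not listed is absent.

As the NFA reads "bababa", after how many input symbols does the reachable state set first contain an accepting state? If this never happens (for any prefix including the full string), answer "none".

3

Start in {q0}.
Read 'b': {q0} → {q6}.
Read 'a': {q6} → {q2}.
Read 'b': {q2} → {q1}.
None of the earlier sets intersect F, but {q1} does.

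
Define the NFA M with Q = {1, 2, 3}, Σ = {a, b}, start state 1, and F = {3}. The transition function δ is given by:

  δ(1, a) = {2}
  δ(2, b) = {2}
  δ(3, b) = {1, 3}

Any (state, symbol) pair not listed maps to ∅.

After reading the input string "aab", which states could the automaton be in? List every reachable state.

∅

Start in {1}.
Read 'a': 1→{2}; now {2}.
Read 'a': 2→∅; now ∅.
The set is empty and remains empty for the remaining 1 symbol.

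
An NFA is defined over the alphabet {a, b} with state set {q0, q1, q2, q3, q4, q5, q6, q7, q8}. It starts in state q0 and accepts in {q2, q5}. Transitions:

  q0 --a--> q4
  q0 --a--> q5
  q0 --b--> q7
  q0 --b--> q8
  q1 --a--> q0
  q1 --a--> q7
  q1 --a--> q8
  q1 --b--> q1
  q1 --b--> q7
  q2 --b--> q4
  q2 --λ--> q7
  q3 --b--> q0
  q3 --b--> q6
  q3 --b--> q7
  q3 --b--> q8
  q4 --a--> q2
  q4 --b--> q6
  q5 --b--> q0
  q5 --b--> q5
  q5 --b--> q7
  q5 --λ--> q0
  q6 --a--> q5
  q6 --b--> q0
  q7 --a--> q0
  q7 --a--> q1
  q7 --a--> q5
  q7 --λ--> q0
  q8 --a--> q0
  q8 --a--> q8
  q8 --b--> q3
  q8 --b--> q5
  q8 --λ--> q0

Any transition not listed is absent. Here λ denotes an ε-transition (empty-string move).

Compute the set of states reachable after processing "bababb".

{q0, q1, q3, q5, q6, q7, q8}

Start in {q0}.
Read 'b': q0→{q7, q8}; union {q7, q8}; ε-closure = {q0, q7, q8}.
Read 'a': q0→{q4, q5}, q7→{q0, q1, q5}, q8→{q0, q8}; now {q0, q1, q4, q5, q8}.
Read 'b': q0→{q7, q8}, q1→{q1, q7}, q4→{q6}, q5→{q0, q5, q7}, q8→{q3, q5}; now {q0, q1, q3, q5, q6, q7, q8}.
Read 'a': q0→{q4, q5}, q1→{q0, q7, q8}, q3→∅, q5→∅, q6→{q5}, q7→{q0, q1, q5}, q8→{q0, q8}; now {q0, q1, q4, q5, q7, q8}.
Read 'b': q0→{q7, q8}, q1→{q1, q7}, q4→{q6}, q5→{q0, q5, q7}, q7→∅, q8→{q3, q5}; now {q0, q1, q3, q5, q6, q7, q8}.
Read 'b': q0→{q7, q8}, q1→{q1, q7}, q3→{q0, q6, q7, q8}, q5→{q0, q5, q7}, q6→{q0}, q7→∅, q8→{q3, q5}; now {q0, q1, q3, q5, q6, q7, q8}.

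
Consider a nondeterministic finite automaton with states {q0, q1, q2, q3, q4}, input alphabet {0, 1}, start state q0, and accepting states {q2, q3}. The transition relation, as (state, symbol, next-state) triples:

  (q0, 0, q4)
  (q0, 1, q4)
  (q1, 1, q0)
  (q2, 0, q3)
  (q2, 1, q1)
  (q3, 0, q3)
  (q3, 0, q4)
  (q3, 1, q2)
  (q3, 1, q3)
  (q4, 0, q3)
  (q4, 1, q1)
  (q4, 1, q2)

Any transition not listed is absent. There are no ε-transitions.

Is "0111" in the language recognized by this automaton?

Start in {q0}.
Read '0': {q0} → {q4}.
Read '1': {q4} → {q1, q2}.
Read '1': {q1, q2} → {q0, q1}.
Read '1': {q0, q1} → {q0, q4}.
The final set {q0, q4} contains no accepting state.

No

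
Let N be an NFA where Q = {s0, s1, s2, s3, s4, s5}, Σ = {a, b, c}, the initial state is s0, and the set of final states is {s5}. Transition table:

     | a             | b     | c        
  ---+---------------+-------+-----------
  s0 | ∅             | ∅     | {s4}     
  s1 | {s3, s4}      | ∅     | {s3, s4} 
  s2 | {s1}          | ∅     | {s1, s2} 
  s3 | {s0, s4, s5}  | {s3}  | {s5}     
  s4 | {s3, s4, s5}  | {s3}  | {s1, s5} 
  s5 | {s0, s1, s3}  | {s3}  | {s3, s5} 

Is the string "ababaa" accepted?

Start in {s0}.
Read 'a': s0→∅; now ∅.
The set is empty and remains empty for the remaining 5 symbols.
The final set ∅ contains no accepting state.

No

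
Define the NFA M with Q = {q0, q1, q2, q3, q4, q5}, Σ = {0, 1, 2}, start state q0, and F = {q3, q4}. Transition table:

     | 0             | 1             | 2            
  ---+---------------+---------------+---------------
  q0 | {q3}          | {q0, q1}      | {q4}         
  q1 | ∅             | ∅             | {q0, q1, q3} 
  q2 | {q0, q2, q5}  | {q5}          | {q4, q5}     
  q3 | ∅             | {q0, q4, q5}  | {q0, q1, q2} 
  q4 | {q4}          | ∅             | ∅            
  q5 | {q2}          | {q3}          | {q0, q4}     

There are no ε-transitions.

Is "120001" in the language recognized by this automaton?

No

Start in {q0}.
Read '1': q0→{q0, q1}; now {q0, q1}.
Read '2': q0→{q4}, q1→{q0, q1, q3}; now {q0, q1, q3, q4}.
Read '0': q0→{q3}, q1→∅, q3→∅, q4→{q4}; now {q3, q4}.
Read '0': q3→∅, q4→{q4}; now {q4}.
Read '0': q4→{q4}; now {q4}.
Read '1': q4→∅; now ∅.
The final set ∅ contains no accepting state.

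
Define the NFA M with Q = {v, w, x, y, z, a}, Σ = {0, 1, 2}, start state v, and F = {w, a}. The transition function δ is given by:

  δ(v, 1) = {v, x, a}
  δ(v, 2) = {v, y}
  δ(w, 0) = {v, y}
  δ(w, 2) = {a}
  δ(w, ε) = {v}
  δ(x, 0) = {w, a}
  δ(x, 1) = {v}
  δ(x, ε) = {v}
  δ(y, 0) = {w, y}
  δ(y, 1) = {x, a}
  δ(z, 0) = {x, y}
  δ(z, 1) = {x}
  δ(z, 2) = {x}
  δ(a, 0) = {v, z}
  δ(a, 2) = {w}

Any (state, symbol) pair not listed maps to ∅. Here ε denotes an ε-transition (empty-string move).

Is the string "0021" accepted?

No

Start in {v}.
Read '0': v→∅; now ∅.
The set is empty and remains empty for the remaining 3 symbols.
The final set ∅ contains no accepting state.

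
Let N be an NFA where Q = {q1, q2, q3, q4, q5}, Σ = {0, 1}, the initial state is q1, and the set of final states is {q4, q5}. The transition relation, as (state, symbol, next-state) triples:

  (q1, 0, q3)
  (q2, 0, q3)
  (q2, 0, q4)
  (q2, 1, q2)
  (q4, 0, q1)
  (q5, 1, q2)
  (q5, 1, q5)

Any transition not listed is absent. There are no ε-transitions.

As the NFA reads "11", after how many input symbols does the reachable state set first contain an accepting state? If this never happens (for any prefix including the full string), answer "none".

Start in {q1}.
Read '1': q1→∅; now ∅.
The set is empty and remains empty for the remaining 1 symbol.
No reachable set along the way intersects F.

none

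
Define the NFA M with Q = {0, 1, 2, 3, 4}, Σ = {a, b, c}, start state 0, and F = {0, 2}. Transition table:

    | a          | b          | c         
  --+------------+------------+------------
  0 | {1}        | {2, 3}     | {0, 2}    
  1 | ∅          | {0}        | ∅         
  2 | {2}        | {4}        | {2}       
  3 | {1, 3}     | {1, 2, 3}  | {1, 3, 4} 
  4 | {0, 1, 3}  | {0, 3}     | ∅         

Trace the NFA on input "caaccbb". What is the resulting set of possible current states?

Start in {0}.
Read 'c': 0→{0, 2}; now {0, 2}.
Read 'a': 0→{1}, 2→{2}; now {1, 2}.
Read 'a': 1→∅, 2→{2}; now {2}.
Read 'c': 2→{2}; now {2}.
Read 'c': 2→{2}; now {2}.
Read 'b': 2→{4}; now {4}.
Read 'b': 4→{0, 3}; now {0, 3}.

{0, 3}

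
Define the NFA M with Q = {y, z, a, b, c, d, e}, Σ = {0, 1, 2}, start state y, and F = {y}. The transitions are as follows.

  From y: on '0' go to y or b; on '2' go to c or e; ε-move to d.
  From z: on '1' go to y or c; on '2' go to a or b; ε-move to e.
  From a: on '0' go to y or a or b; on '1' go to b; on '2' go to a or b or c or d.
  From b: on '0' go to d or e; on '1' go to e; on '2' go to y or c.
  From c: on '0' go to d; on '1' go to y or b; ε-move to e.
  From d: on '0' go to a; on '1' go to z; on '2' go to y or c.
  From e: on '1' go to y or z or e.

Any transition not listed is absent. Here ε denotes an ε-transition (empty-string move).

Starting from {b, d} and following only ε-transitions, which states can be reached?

{b, d}

Begin with {b, d}.
No ε-moves leave this set, so the closure equals the set itself.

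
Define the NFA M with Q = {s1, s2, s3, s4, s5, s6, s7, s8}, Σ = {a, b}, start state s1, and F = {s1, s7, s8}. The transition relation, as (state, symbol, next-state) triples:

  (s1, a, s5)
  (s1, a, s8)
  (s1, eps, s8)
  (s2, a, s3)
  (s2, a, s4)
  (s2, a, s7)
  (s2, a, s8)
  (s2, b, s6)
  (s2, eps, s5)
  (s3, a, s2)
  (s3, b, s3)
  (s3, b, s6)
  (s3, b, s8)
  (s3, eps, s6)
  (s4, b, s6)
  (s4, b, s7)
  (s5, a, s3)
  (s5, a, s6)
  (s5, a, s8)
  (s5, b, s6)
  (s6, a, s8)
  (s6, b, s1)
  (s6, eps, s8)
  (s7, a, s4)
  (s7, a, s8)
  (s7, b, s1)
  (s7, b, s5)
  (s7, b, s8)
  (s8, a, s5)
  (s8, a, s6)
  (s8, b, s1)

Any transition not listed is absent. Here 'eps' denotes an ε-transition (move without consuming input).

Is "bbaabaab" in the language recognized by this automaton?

Start: ε-closure({s1}) = {s1, s8}.
Read 'b': {s1, s8} → {s1, s8}.
Read 'b': {s1, s8} → {s1, s8}.
Read 'a': {s1, s8} → {s5, s6, s8}.
Read 'a': {s5, s6, s8} → {s3, s5, s6, s8}.
Read 'b': {s3, s5, s6, s8} → {s1, s3, s6, s8}.
Read 'a': {s1, s3, s6, s8} → {s2, s5, s6, s8}.
Read 'a': {s2, s5, s6, s8} → {s3, s4, s5, s6, s7, s8}.
Read 'b': {s3, s4, s5, s6, s7, s8} → {s1, s3, s5, s6, s7, s8}.
The final set {s1, s3, s5, s6, s7, s8} contains the accepting states s1, s7, s8.

Yes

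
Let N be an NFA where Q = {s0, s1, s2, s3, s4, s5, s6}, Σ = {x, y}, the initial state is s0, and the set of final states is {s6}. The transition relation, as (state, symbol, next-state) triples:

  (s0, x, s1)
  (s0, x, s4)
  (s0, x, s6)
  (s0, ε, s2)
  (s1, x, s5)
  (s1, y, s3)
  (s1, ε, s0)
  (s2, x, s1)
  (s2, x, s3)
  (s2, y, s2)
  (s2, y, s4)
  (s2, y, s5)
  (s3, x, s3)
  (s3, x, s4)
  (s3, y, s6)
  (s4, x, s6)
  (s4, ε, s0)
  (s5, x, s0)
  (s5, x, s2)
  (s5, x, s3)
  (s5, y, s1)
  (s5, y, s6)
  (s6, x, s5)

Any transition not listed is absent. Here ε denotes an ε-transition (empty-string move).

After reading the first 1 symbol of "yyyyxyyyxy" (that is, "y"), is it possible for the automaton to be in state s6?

Start: ε-closure({s0}) = {s0, s2}.
Read 'y': {s0, s2} → {s0, s2, s4, s5}.
State s6 is not in {s0, s2, s4, s5}.

No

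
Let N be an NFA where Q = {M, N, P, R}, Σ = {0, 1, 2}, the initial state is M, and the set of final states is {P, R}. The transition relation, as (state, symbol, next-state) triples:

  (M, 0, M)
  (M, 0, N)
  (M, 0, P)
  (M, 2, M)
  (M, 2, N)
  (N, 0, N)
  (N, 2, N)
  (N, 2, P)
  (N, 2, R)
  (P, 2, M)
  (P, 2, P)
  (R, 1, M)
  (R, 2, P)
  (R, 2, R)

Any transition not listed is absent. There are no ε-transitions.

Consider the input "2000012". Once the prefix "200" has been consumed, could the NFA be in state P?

Start in {M}.
Read '2': {M} → {M, N}.
Read '0': {M, N} → {M, N, P}.
Read '0': {M, N, P} → {M, N, P}.
State P is in {M, N, P}.

Yes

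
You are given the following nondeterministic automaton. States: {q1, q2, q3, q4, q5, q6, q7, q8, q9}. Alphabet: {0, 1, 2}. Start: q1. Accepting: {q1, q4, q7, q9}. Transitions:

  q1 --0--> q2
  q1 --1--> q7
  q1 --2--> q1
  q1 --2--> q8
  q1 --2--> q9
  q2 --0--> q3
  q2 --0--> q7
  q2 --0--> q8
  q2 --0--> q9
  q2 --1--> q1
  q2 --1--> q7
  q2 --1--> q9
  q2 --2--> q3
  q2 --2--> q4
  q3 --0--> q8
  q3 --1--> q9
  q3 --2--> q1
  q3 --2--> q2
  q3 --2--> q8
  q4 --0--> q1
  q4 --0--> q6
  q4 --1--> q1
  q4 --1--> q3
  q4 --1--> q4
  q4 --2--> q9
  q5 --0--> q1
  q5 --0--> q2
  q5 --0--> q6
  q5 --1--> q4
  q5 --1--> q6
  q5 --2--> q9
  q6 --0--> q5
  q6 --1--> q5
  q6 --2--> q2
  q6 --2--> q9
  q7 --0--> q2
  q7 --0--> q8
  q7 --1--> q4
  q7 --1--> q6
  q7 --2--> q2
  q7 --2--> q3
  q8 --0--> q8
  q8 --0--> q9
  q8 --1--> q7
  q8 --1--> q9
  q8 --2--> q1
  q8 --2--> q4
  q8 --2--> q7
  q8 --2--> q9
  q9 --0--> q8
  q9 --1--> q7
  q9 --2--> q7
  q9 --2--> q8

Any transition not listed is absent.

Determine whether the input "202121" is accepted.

Yes

Start in {q1}.
Read '2': q1→{q1, q8, q9}; now {q1, q8, q9}.
Read '0': q1→{q2}, q8→{q8, q9}, q9→{q8}; now {q2, q8, q9}.
Read '2': q2→{q3, q4}, q8→{q1, q4, q7, q9}, q9→{q7, q8}; now {q1, q3, q4, q7, q8, q9}.
Read '1': q1→{q7}, q3→{q9}, q4→{q1, q3, q4}, q7→{q4, q6}, q8→{q7, q9}, q9→{q7}; now {q1, q3, q4, q6, q7, q9}.
Read '2': q1→{q1, q8, q9}, q3→{q1, q2, q8}, q4→{q9}, q6→{q2, q9}, q7→{q2, q3}, q9→{q7, q8}; now {q1, q2, q3, q7, q8, q9}.
Read '1': q1→{q7}, q2→{q1, q7, q9}, q3→{q9}, q7→{q4, q6}, q8→{q7, q9}, q9→{q7}; now {q1, q4, q6, q7, q9}.
The final set {q1, q4, q6, q7, q9} contains the accepting states q1, q4, q7, q9.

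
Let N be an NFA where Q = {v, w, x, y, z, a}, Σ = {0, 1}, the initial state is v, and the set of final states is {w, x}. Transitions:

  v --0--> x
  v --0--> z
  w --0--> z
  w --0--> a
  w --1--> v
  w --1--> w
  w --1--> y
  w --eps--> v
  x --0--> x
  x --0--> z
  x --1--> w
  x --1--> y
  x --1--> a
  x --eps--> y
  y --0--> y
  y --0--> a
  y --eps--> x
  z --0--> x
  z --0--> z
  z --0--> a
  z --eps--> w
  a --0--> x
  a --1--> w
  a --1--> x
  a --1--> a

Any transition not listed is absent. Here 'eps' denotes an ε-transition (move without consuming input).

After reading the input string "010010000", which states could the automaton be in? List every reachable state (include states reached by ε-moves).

{v, w, x, y, z, a}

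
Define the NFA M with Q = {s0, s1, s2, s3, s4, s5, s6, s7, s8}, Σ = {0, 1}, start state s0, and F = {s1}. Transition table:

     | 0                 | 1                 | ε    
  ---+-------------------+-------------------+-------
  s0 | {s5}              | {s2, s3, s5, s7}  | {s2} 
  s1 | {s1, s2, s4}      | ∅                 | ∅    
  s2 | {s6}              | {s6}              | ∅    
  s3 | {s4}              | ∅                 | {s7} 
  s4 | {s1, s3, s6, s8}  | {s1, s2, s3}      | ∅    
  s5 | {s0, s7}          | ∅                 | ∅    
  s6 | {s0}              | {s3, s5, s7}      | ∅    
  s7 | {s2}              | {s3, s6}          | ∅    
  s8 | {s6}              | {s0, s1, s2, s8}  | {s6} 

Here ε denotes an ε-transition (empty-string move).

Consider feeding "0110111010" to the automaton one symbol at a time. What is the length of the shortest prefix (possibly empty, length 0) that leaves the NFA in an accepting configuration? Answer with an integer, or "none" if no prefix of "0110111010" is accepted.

5

Start: ε-closure({s0}) = {s0, s2}.
Read '0': s0→{s5}, s2→{s6}; now {s5, s6}.
Read '1': s5→∅, s6→{s3, s5, s7}; now {s3, s5, s7}.
Read '1': s3→∅, s5→∅, s7→{s3, s6}; union {s3, s6}; ε-closure = {s3, s6, s7}.
Read '0': s3→{s4}, s6→{s0}, s7→{s2}; now {s0, s2, s4}.
Read '1': s0→{s2, s3, s5, s7}, s2→{s6}, s4→{s1, s2, s3}; now {s1, s2, s3, s5, s6, s7}.
None of the earlier sets intersect F, but {s1, s2, s3, s5, s6, s7} does.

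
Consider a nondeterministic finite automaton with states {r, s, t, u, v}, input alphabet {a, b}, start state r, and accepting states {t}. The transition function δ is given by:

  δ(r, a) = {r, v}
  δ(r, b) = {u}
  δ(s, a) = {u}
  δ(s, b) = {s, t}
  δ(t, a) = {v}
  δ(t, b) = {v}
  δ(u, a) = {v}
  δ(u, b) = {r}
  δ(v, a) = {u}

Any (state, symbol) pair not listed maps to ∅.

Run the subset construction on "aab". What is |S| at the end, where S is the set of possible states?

Start in {r}.
Read 'a': r→{r, v}; now {r, v}.
Read 'a': r→{r, v}, v→{u}; now {r, u, v}.
Read 'b': r→{u}, u→{r}, v→∅; now {r, u}.
That set has 2 states.

2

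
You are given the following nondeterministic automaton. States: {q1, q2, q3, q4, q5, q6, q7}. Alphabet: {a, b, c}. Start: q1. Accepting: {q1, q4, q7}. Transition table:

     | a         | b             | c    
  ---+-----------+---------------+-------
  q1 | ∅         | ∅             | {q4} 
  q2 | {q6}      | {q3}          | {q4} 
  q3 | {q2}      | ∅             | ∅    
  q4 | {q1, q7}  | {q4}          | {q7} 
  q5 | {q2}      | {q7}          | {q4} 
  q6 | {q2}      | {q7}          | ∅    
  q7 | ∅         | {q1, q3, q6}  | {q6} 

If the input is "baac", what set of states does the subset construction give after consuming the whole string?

∅

Start in {q1}.
Read 'b': q1→∅; now ∅.
The set is empty and remains empty for the remaining 3 symbols.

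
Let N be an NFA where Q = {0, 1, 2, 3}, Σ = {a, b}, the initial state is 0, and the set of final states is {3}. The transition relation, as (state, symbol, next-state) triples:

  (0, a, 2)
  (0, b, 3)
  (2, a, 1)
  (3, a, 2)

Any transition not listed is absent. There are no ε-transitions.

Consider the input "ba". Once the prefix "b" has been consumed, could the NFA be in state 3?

Start in {0}.
Read 'b': 0→{3}; now {3}.
State 3 is in {3}.

Yes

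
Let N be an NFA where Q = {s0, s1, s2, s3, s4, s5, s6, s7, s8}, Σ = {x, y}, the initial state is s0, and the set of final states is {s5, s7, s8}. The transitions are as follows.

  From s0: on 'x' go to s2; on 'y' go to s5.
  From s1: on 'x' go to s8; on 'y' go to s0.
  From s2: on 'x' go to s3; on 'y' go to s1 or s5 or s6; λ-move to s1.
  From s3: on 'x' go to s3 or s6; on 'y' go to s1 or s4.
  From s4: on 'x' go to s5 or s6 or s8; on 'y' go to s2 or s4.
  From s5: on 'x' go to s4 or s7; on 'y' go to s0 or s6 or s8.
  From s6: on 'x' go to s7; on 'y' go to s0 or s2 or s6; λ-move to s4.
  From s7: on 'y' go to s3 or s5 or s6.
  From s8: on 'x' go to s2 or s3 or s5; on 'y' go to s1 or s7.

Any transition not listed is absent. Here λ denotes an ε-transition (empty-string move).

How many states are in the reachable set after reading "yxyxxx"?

Start in {s0}.
Read 'y': {s0} → {s5}.
Read 'x': {s5} → {s4, s7}.
Read 'y': {s4, s7} → {s1, s2, s3, s4, s5, s6}.
Read 'x': {s1, s2, s3, s4, s5, s6} → {s3, s4, s5, s6, s7, s8}.
Read 'x': {s3, s4, s5, s6, s7, s8} → {s1, s2, s3, s4, s5, s6, s7, s8}.
Read 'x': {s1, s2, s3, s4, s5, s6, s7, s8} → {s1, s2, s3, s4, s5, s6, s7, s8}.
That set has 8 states.

8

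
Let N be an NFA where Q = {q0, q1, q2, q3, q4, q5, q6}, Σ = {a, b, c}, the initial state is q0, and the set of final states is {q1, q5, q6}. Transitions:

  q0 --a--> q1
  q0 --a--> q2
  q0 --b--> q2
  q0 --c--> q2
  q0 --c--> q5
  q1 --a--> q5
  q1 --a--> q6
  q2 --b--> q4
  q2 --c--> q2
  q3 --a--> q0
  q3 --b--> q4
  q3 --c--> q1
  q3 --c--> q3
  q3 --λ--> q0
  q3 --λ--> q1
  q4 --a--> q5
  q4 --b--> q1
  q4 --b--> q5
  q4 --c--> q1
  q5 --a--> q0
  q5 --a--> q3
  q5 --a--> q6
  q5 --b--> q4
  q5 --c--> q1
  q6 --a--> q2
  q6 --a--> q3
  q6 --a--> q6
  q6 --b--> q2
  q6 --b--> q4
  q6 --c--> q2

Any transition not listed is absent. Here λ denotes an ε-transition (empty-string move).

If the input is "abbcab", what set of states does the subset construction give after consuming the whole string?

{q2, q4}

Start in {q0}.
Read 'a': q0→{q1, q2}; now {q1, q2}.
Read 'b': q1→∅, q2→{q4}; now {q4}.
Read 'b': q4→{q1, q5}; now {q1, q5}.
Read 'c': q1→∅, q5→{q1}; now {q1}.
Read 'a': q1→{q5, q6}; now {q5, q6}.
Read 'b': q5→{q4}, q6→{q2, q4}; now {q2, q4}.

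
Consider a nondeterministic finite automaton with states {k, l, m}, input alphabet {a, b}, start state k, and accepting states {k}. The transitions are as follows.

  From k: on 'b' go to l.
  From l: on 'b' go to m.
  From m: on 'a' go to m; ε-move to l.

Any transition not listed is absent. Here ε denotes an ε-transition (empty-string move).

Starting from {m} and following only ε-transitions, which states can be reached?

Begin with {m}.
ε-move m → l; add l.

{l, m}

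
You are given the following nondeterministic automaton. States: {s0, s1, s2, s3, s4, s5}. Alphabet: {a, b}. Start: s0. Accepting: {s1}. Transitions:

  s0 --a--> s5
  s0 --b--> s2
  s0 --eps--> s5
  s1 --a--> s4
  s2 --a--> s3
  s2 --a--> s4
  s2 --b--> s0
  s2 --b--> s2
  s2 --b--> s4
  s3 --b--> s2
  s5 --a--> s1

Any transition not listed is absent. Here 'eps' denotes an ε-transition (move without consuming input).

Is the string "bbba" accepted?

Yes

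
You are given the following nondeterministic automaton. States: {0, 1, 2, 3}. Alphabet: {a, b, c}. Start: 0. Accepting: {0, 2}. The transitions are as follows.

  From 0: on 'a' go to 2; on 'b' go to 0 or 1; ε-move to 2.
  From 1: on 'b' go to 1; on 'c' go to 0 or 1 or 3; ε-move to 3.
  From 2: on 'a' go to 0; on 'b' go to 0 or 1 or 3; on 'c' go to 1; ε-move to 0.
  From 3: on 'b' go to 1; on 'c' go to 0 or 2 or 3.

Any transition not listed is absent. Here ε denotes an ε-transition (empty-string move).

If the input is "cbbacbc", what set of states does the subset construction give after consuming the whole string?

∅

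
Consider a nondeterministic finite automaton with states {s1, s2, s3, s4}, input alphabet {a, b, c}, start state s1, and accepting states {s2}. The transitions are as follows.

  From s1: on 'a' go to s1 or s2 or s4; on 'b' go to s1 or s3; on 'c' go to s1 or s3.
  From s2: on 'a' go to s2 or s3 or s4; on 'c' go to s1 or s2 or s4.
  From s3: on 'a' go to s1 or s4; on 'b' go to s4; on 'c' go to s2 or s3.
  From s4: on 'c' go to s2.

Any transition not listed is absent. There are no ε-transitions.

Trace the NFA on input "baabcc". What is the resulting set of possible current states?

{s1, s2, s3, s4}

Start in {s1}.
Read 'b': {s1} → {s1, s3}.
Read 'a': {s1, s3} → {s1, s2, s4}.
Read 'a': {s1, s2, s4} → {s1, s2, s3, s4}.
Read 'b': {s1, s2, s3, s4} → {s1, s3, s4}.
Read 'c': {s1, s3, s4} → {s1, s2, s3}.
Read 'c': {s1, s2, s3} → {s1, s2, s3, s4}.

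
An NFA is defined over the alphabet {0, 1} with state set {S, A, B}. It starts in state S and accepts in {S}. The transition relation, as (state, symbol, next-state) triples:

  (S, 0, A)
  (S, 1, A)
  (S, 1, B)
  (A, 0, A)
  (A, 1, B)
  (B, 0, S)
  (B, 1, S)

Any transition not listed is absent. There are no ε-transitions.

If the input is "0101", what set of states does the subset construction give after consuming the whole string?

Start in {S}.
Read '0': S→{A}; now {A}.
Read '1': A→{B}; now {B}.
Read '0': B→{S}; now {S}.
Read '1': S→{A, B}; now {A, B}.

{A, B}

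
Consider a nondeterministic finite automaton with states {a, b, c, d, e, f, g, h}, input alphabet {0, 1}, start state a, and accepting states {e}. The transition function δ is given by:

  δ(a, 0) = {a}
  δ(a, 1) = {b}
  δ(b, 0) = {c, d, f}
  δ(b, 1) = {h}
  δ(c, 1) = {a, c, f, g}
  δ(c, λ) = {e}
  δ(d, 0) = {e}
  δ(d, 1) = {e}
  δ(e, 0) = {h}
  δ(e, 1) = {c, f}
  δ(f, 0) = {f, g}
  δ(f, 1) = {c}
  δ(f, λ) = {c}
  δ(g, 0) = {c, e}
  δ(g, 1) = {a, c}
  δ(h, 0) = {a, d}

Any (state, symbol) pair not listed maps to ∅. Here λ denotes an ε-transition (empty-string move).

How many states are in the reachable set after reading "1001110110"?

7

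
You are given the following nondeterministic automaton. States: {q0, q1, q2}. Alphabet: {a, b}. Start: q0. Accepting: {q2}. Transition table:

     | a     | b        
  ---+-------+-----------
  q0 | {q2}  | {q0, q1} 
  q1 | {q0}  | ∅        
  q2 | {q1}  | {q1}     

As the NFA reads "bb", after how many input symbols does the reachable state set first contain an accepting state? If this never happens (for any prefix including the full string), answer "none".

none

Start in {q0}.
Read 'b': {q0} → {q0, q1}.
Read 'b': {q0, q1} → {q0, q1}.
No reachable set along the way intersects F.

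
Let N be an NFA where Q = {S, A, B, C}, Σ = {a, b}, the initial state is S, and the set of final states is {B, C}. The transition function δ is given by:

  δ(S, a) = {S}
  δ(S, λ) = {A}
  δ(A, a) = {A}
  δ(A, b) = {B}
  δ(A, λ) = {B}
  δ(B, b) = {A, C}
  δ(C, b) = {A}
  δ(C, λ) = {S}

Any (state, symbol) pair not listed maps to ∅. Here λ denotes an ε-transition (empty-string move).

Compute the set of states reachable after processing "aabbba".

{S, A, B}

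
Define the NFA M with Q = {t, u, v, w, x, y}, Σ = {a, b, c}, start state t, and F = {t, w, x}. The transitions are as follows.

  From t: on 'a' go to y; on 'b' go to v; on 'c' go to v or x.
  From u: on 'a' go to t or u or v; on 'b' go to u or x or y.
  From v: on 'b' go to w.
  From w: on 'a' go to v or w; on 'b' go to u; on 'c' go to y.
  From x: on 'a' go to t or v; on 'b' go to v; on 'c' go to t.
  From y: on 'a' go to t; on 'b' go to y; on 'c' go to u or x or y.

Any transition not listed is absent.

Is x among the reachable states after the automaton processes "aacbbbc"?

Yes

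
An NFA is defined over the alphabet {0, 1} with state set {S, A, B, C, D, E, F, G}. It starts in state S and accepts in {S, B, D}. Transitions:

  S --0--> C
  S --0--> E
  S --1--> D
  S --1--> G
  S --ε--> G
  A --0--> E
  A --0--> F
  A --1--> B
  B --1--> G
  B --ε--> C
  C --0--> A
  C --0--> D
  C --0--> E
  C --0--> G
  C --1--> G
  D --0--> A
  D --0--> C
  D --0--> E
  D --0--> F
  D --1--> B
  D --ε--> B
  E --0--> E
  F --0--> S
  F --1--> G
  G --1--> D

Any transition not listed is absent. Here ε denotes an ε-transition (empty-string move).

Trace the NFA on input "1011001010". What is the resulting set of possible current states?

Start: ε-closure({S}) = {S, G}.
Read '1': S→{D, G}, G→{D}; union {D, G}; ε-closure = {B, C, D, G}.
Read '0': B→∅, C→{A, D, E, G}, D→{A, C, E, F}, G→∅; union {A, C, D, E, F, G}; ε-closure = {A, B, C, D, E, F, G}.
Read '1': A→{B}, B→{G}, C→{G}, D→{B}, E→∅, F→{G}, G→{D}; union {B, D, G}; ε-closure = {B, C, D, G}.
Read '1': B→{G}, C→{G}, D→{B}, G→{D}; union {B, D, G}; ε-closure = {B, C, D, G}.
Read '0': B→∅, C→{A, D, E, G}, D→{A, C, E, F}, G→∅; union {A, C, D, E, F, G}; ε-closure = {A, B, C, D, E, F, G}.
Read '0': A→{E, F}, B→∅, C→{A, D, E, G}, D→{A, C, E, F}, E→{E}, F→{S}, G→∅; union {S, A, C, D, E, F, G}; ε-closure = {S, A, B, C, D, E, F, G}.
Read '1': S→{D, G}, A→{B}, B→{G}, C→{G}, D→{B}, E→∅, F→{G}, G→{D}; union {B, D, G}; ε-closure = {B, C, D, G}.
Read '0': B→∅, C→{A, D, E, G}, D→{A, C, E, F}, G→∅; union {A, C, D, E, F, G}; ε-closure = {A, B, C, D, E, F, G}.
Read '1': A→{B}, B→{G}, C→{G}, D→{B}, E→∅, F→{G}, G→{D}; union {B, D, G}; ε-closure = {B, C, D, G}.
Read '0': B→∅, C→{A, D, E, G}, D→{A, C, E, F}, G→∅; union {A, C, D, E, F, G}; ε-closure = {A, B, C, D, E, F, G}.

{A, B, C, D, E, F, G}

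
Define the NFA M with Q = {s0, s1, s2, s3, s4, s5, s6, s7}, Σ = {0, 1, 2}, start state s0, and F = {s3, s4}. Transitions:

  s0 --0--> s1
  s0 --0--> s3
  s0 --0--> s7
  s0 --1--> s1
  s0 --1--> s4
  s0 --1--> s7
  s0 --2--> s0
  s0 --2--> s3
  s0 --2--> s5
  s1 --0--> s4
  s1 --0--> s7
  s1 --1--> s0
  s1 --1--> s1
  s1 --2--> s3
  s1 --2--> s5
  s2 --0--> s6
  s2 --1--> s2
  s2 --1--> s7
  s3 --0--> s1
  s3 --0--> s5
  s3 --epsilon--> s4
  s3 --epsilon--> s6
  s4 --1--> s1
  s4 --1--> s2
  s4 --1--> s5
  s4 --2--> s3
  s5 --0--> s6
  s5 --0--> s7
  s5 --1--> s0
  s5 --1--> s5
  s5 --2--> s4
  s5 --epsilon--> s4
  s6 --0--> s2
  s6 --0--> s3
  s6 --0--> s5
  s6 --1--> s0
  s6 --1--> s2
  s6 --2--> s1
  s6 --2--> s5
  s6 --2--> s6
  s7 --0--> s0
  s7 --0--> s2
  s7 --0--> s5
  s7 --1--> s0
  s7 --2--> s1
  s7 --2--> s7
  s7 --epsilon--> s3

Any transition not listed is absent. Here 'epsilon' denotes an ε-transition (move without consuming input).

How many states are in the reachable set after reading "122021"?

8

Start in {s0}.
Read '1': s0→{s1, s4, s7}; union {s1, s4, s7}; ε-closure = {s1, s3, s4, s6, s7}.
Read '2': s1→{s3, s5}, s3→∅, s4→{s3}, s6→{s1, s5, s6}, s7→{s1, s7}; union {s1, s3, s5, s6, s7}; ε-closure = {s1, s3, s4, s5, s6, s7}.
Read '2': s1→{s3, s5}, s3→∅, s4→{s3}, s5→{s4}, s6→{s1, s5, s6}, s7→{s1, s7}; now {s1, s3, s4, s5, s6, s7}.
Read '0': s1→{s4, s7}, s3→{s1, s5}, s4→∅, s5→{s6, s7}, s6→{s2, s3, s5}, s7→{s0, s2, s5}; now {s0, s1, s2, s3, s4, s5, s6, s7}.
Read '2': s0→{s0, s3, s5}, s1→{s3, s5}, s2→∅, s3→∅, s4→{s3}, s5→{s4}, s6→{s1, s5, s6}, s7→{s1, s7}; now {s0, s1, s3, s4, s5, s6, s7}.
Read '1': s0→{s1, s4, s7}, s1→{s0, s1}, s3→∅, s4→{s1, s2, s5}, s5→{s0, s5}, s6→{s0, s2}, s7→{s0}; union {s0, s1, s2, s4, s5, s7}; ε-closure = {s0, s1, s2, s3, s4, s5, s6, s7}.
That set has 8 states.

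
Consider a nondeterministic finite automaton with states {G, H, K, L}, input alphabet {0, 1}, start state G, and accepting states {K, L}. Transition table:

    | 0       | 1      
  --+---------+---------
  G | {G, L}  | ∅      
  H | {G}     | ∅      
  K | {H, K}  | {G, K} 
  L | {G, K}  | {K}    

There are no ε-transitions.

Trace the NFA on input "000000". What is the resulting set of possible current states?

Start in {G}.
Read '0': {G} → {G, L}.
Read '0': {G, L} → {G, K, L}.
Read '0': {G, K, L} → {G, H, K, L}.
Read '0': {G, H, K, L} → {G, H, K, L}.
Read '0': {G, H, K, L} → {G, H, K, L}.
Read '0': {G, H, K, L} → {G, H, K, L}.

{G, H, K, L}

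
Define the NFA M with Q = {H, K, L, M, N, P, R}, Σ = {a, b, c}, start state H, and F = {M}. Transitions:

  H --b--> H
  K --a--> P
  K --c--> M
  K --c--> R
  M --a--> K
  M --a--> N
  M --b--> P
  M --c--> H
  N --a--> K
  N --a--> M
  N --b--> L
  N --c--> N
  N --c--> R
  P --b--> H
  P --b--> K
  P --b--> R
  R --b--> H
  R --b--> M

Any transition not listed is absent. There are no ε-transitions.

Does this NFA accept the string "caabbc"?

Start in {H}.
Read 'c': {H} → ∅.
The set is empty and remains empty for the remaining 5 symbols.
The final set ∅ contains no accepting state.

No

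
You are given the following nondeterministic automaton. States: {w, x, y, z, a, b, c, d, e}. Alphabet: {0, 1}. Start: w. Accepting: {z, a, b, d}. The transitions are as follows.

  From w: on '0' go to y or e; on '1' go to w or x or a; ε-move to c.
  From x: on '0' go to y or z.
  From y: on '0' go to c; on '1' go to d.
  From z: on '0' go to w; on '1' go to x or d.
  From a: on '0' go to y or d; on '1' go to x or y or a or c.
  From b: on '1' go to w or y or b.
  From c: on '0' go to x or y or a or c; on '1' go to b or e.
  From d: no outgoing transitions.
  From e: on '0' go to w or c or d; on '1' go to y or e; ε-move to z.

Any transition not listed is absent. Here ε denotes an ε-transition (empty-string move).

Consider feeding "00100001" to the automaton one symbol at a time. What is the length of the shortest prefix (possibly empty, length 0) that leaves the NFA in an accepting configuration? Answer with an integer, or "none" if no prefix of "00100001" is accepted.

1

Start: ε-closure({w}) = {w, c}.
Read '0': {w, c} → {x, y, z, a, c, e}.
None of the earlier sets intersect F, but {x, y, z, a, c, e} does.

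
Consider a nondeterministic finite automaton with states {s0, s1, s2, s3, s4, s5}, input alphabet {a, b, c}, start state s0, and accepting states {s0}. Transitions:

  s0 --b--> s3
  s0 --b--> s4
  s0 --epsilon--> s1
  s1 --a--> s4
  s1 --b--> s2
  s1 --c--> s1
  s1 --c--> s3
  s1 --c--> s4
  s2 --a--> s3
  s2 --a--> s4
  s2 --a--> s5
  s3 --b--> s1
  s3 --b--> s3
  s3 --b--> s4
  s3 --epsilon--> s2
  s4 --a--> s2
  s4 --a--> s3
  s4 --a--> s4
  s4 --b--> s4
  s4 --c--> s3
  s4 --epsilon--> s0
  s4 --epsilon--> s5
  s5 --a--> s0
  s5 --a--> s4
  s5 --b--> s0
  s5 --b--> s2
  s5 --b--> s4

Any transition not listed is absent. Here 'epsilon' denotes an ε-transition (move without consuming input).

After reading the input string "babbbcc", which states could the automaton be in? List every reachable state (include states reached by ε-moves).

Start: ε-closure({s0}) = {s0, s1}.
Read 'b': {s0, s1} → {s0, s1, s2, s3, s4, s5}.
Read 'a': {s0, s1, s2, s3, s4, s5} → {s0, s1, s2, s3, s4, s5}.
Read 'b': {s0, s1, s2, s3, s4, s5} → {s0, s1, s2, s3, s4, s5}.
Read 'b': {s0, s1, s2, s3, s4, s5} → {s0, s1, s2, s3, s4, s5}.
Read 'b': {s0, s1, s2, s3, s4, s5} → {s0, s1, s2, s3, s4, s5}.
Read 'c': {s0, s1, s2, s3, s4, s5} → {s0, s1, s2, s3, s4, s5}.
Read 'c': {s0, s1, s2, s3, s4, s5} → {s0, s1, s2, s3, s4, s5}.

{s0, s1, s2, s3, s4, s5}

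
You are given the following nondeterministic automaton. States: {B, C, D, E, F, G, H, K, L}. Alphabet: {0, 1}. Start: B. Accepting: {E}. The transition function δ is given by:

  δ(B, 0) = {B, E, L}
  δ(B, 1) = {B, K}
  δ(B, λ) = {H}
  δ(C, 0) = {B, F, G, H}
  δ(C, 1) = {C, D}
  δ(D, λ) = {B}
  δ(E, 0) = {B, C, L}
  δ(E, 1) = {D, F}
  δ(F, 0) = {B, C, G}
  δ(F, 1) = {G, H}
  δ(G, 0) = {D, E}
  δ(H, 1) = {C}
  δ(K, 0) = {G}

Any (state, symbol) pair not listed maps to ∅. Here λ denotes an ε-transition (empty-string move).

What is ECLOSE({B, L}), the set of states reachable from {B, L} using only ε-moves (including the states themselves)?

{B, H, L}

Begin with {B, L}.
ε-move B → H; add H.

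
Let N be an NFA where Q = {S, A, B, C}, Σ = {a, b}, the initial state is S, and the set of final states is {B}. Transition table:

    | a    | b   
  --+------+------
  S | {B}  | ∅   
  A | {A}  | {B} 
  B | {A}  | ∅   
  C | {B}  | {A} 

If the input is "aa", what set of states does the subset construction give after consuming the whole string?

{A}

Start in {S}.
Read 'a': S→{B}; now {B}.
Read 'a': B→{A}; now {A}.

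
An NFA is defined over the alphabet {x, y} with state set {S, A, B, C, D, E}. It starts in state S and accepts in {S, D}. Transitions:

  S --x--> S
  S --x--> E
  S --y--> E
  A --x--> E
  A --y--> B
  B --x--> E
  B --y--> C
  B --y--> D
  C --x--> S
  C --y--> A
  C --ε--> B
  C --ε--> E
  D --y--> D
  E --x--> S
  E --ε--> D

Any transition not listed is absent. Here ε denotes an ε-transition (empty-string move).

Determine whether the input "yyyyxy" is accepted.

No

Start in {S}.
Read 'y': S→{E}; union {E}; ε-closure = {D, E}.
Read 'y': D→{D}, E→∅; now {D}.
Read 'y': D→{D}; now {D}.
Read 'y': D→{D}; now {D}.
Read 'x': D→∅; now ∅.
The set is empty and remains empty for the remaining 1 symbol.
The final set ∅ contains no accepting state.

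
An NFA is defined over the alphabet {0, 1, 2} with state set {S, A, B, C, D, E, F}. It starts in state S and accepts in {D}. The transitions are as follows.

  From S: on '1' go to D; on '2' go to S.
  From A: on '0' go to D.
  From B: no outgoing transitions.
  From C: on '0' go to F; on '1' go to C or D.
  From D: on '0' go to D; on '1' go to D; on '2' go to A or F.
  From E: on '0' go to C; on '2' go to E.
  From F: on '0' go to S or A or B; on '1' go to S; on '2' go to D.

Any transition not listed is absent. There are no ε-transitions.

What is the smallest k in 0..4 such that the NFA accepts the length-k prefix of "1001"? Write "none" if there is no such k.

1

Start in {S}.
Read '1': S→{D}; now {D}.
None of the earlier sets intersect F, but {D} does.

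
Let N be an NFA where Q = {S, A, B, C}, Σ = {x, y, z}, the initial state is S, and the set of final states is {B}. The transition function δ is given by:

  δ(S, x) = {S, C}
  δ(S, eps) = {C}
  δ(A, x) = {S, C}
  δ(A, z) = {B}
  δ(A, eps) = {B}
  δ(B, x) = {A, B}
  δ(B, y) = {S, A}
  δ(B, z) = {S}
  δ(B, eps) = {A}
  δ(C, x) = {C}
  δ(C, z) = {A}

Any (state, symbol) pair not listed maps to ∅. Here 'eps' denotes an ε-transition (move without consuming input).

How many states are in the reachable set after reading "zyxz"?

Start: ε-closure({S}) = {S, C}.
Read 'z': S→∅, C→{A}; union {A}; ε-closure = {A, B}.
Read 'y': A→∅, B→{S, A}; union {S, A}; ε-closure = {S, A, B, C}.
Read 'x': S→{S, C}, A→{S, C}, B→{A, B}, C→{C}; now {S, A, B, C}.
Read 'z': S→∅, A→{B}, B→{S}, C→{A}; union {S, A, B}; ε-closure = {S, A, B, C}.
That set has 4 states.

4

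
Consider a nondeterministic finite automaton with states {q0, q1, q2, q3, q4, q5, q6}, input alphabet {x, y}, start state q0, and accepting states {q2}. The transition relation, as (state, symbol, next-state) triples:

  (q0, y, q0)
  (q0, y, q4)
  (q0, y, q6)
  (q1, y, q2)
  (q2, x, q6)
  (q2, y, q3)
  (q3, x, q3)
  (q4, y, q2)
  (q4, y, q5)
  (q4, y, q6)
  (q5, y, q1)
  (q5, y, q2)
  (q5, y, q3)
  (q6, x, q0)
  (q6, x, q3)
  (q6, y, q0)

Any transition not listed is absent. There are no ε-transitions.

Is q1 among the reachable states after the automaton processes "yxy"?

No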